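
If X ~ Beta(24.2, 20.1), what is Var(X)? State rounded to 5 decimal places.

μ = 24.2/44.3 = 0.546275; Var = μ(1−μ)/(α+β+1) = 0.2478586/45.3 = 0.00547.

0.00547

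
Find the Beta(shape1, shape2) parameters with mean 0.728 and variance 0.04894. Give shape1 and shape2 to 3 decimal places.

shape1 = 2.218, shape2 = 0.829

By moment matching, shape1+shape2 = μ(1−μ)/σ² − 1 = (0.728·0.272)/0.04894 − 1 = 4.0461 − 1 = 3.0461.
Since shape1/(shape1+shape2) = μ, shape1 = 0.728·3.0461 = 2.218 and shape2 = 0.272·3.0461 = 0.829.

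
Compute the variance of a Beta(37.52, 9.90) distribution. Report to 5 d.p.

Var = αβ/[(α+β)²(α+β+1)] = (37.52×9.90)/(47.42²×48.42) = 371.4480/108879.942888 = 0.00341.

0.00341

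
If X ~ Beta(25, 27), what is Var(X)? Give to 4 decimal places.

0.0047

μ = 25/52 = 0.480769; Var = μ(1−μ)/(α+β+1) = 0.2496302/53 = 0.0047.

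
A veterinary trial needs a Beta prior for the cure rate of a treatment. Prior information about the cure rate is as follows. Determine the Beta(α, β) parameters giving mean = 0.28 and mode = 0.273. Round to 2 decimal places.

α = 18.16, β = 46.70

Let s = α+β. Mean gives α = μs = 0.28s; mode gives (α−1)/(s−2) = 0.273.
Substituting: 0.28s − 1 = 0.273(s−2) = 0.273s − 0.546, so 0.007s = 0.454 and s = 64.8571.
Then α = 0.28×64.8571 = 18.16 and β = s−α = 46.70.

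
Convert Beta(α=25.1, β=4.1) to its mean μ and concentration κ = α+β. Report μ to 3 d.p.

κ = α+β = 25.1+4.1 = 29.2; μ = α/κ = 25.1/29.2 = 0.860.

μ = 0.860, κ = 29.2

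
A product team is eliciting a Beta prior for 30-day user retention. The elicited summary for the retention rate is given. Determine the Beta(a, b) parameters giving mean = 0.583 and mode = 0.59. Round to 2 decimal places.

a = 14.99, b = 10.72

Let s = a+b. Mean gives a = μs = 0.583s; mode gives (a−1)/(s−2) = 0.59.
Substituting: 0.583s − 1 = 0.59(s−2) = 0.59s − 1.18, so -0.007s = -0.18 and s = 25.7143.
Then a = 0.583×25.7143 = 14.99 and b = s−a = 10.72.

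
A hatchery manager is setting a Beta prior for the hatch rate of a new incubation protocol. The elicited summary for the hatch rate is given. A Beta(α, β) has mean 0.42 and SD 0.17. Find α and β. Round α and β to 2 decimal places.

Variance = 0.17² = 0.0289. The moment-matching identity α+β = μ(1−μ)/Var − 1 gives
α+β = 0.2436/0.0289 − 1 = 7.4291, so α = μ·7.4291 = 3.12 and β = (1−μ)·7.4291 = 4.31.

α = 3.12, β = 4.31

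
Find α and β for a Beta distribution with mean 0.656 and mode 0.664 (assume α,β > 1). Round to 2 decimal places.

α = 26.90, β = 14.10

Let s = α+β. Mean gives α = μs = 0.656s; mode gives (α−1)/(s−2) = 0.664.
Substituting: 0.656s − 1 = 0.664(s−2) = 0.664s − 1.328, so -0.008s = -0.328 and s = 41.0000.
Then α = 0.656×41.0000 = 26.90 and β = s−α = 14.10.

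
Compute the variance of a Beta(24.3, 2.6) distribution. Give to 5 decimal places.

α+β = 26.9 and αβ = 63.18, so Var = αβ/[(α+β)²(α+β+1)] = 63.18/20188.719 = 0.00313.

0.00313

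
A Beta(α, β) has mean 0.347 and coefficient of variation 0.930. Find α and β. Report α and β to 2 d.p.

α = 0.41, β = 0.77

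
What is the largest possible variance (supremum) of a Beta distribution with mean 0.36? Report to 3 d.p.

0.230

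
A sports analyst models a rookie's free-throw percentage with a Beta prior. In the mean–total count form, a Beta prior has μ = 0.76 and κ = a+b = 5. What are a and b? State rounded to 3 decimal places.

a = 3.800, b = 1.200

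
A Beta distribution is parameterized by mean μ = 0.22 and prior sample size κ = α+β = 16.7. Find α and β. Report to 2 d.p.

α = 3.67, β = 13.03

Split κ in proportion μ : (1−μ): α = 0.22·16.7 = 3.67, β = 16.7 − 3.67 = 13.03.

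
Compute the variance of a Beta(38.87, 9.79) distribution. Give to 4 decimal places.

0.0032

μ = 38.87/48.66 = 0.798808; Var = μ(1−μ)/(α+β+1) = 0.1607137/49.66 = 0.0032.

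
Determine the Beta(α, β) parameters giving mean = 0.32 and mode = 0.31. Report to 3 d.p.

α = 12.160, β = 25.840

Let s = α+β. Mean gives α = μs = 0.32s; mode gives (α−1)/(s−2) = 0.31.
Substituting: 0.32s − 1 = 0.31(s−2) = 0.31s − 0.62, so 0.01s = 0.38 and s = 38.0000.
Then α = 0.32×38.0000 = 12.160 and β = s−α = 25.840.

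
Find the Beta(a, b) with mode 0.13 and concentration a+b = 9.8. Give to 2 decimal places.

Since the density peak of Beta(a,b) is at (a−1)/(a+b−2),
a = 1 + 0.13(9.8−2) = 2.01 and b = 9.8 − 2.01 = 7.79.

a = 2.01, b = 7.79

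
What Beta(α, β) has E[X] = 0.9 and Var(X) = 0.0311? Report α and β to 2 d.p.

α = 1.70, β = 0.19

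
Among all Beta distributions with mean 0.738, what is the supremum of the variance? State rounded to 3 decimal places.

0.193

For fixed mean μ the Beta variance is μ(1−μ)/(α+β+1), increasing as α+β decreases.
Its least upper bound (not attained) is μ(1−μ) = 0.738·0.262 = 0.193.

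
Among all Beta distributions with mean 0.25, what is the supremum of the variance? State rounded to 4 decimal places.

For fixed mean μ the Beta variance is μ(1−μ)/(α+β+1), increasing as α+β decreases.
Its least upper bound (not attained) is μ(1−μ) = 0.25·0.75 = 0.1875.

0.1875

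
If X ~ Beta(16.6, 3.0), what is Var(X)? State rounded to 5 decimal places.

μ = 16.6/19.6 = 0.846939; Var = μ(1−μ)/(α+β+1) = 0.1296335/20.6 = 0.00629.

0.00629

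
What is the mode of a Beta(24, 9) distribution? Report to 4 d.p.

With α,β > 1, mode = (α−1)/(α+β−2) = 23/31 = 0.7419.

0.7419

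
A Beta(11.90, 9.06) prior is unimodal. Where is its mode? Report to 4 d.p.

With α,β > 1, mode = (α−1)/(α+β−2) = 10.90/18.96 = 0.5749.

0.5749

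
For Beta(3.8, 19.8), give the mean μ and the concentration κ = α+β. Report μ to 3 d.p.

μ = 0.161, κ = 23.6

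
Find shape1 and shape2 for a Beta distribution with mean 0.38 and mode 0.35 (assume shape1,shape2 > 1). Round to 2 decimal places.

shape1 = 3.80, shape2 = 6.20

With s = shape1+shape2: μ = shape1/s and mode = (shape1−1)/(s−2). Eliminating shape1 = μs,
μs − 1 = m(s−2) ⇒ s(μ−m) = 1−2m ⇒ s = 0.30/0.03 = 10.0000.
So shape1 = μs = 3.80, shape2 = (1−μ)s = 6.20.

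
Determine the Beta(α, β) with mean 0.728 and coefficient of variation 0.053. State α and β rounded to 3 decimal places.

σ = CV·μ = 0.053×0.728 = 0.03858, so σ² = 0.001489.
s+1 = μ(1−μ)/σ² = 0.198016/0.001489 = 133.0105, so s = α+β = 132.0105.
α = μs = 96.104, β = (1−μ)s = 35.907.

α = 96.104, β = 35.907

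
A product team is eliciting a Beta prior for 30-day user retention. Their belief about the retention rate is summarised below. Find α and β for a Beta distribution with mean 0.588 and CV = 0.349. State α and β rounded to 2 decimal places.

σ = CV·μ = 0.349×0.588 = 0.20521, so σ² = 0.042112.
s+1 = μ(1−μ)/σ² = 0.242256/0.042112 = 5.7527, so s = α+β = 4.7527.
α = μs = 2.79, β = (1−μ)s = 1.96.

α = 2.79, β = 1.96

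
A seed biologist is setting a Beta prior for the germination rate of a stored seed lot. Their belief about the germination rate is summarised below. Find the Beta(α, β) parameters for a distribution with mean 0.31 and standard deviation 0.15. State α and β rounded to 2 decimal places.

α = 2.64, β = 5.87

First σ² = 0.0225. Setting α = μn, β = (1−μ)n with n = α+β,
μ(1−μ)/(n+1) = 0.0225 ⇒ n+1 = 0.2139/0.0225 = 9.5067 ⇒ n = 8.5067.
Hence α = 0.31×8.5067 = 2.64, β = 0.69×8.5067 = 5.87.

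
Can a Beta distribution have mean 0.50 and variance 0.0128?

Yes

A Beta with mean μ has variance μ(1−μ)/(α+β+1) < μ(1−μ).
Here μ(1−μ) = 0.50×0.50 = 0.2500, and 0.0128 < 0.2500.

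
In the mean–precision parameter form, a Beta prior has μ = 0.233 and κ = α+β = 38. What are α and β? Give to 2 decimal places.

Split κ in proportion μ : (1−μ): α = 0.233·38 = 8.85, β = 38 − 8.85 = 29.15.

α = 8.85, β = 29.15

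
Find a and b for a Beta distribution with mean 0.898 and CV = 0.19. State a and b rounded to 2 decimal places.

Var = (CV·μ)² = (0.19×0.898)² = 0.029111.
a+b = μ(1−μ)/Var − 1 = 0.091596/0.029111 − 1 = 2.1464.
Thus a = 0.898·2.1464 = 1.93 and b = 0.102·2.1464 = 0.22.

a = 1.93, b = 0.22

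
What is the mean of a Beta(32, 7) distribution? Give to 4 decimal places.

The Beta mean is α/(α+β) = 32/(32+7) = 0.8205.

0.8205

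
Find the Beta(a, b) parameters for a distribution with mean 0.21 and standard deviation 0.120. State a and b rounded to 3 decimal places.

a = 2.209, b = 8.311

Variance = 0.120² = 0.014400. The moment-matching identity a+b = μ(1−μ)/Var − 1 gives
a+b = 0.1659/0.014400 − 1 = 10.5208, so a = μ·10.5208 = 2.209 and b = (1−μ)·10.5208 = 8.311.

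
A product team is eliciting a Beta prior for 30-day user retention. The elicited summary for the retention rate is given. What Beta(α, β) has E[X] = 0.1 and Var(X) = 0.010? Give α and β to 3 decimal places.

α = 0.800, β = 7.200

Let s = α+β. The Beta variance is μ(1−μ)/(s+1).
So s+1 = μ(1−μ)/σ² = (0.1×0.9)/0.010 = 0.09/0.010 = 9.0000, giving s = 8.0000.
Then α = μs = 0.1×8.0000 = 0.800 and β = (1−μ)s = 0.9×8.0000 = 7.200.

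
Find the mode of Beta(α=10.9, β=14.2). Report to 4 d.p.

With α,β > 1, mode = (α−1)/(α+β−2) = 9.9/23.1 = 0.4286.

0.4286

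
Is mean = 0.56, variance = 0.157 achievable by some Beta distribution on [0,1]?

The Beta variance bound is σ² < μ(1−μ).
Here μ(1−μ) = 0.56×0.44 = 0.2464, and 0.157 < 0.2464.

Yes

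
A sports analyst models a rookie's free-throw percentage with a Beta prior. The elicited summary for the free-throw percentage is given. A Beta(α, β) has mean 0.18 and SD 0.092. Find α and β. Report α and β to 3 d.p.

First σ² = 0.008464. Setting α = μn, β = (1−μ)n with n = α+β,
μ(1−μ)/(n+1) = 0.008464 ⇒ n+1 = 0.1476/0.008464 = 17.4386 ⇒ n = 16.4386.
Hence α = 0.18×16.4386 = 2.959, β = 0.82×16.4386 = 13.480.

α = 2.959, β = 13.480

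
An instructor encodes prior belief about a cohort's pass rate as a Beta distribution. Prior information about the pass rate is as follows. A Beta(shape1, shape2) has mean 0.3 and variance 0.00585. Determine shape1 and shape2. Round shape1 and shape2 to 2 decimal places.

shape1 = 10.47, shape2 = 24.43

Let s = shape1+shape2. The Beta variance is μ(1−μ)/(s+1).
So s+1 = μ(1−μ)/σ² = (0.3×0.7)/0.00585 = 0.21/0.00585 = 35.8974, giving s = 34.8974.
Then shape1 = μs = 0.3×34.8974 = 10.47 and shape2 = (1−μ)s = 0.7×34.8974 = 24.43.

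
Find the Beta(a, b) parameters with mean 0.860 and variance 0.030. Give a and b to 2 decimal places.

a = 2.59, b = 0.42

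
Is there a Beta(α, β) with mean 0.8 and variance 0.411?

No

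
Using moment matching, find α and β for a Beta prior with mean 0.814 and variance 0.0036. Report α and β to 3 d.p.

Let s = α+β. The Beta variance is μ(1−μ)/(s+1).
So s+1 = μ(1−μ)/σ² = (0.814×0.186)/0.0036 = 0.151404/0.0036 = 42.0567, giving s = 41.0567.
Then α = μs = 0.814×41.0567 = 33.420 and β = (1−μ)s = 0.186×41.0567 = 7.637.

α = 33.420, β = 7.637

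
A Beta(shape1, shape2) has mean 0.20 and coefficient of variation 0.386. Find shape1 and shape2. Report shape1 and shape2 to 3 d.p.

Var = (CV·μ)² = (0.386×0.20)² = 0.005960.
shape1+shape2 = μ(1−μ)/Var − 1 = 0.1600/0.005960 − 1 = 25.8464.
Thus shape1 = 0.20·25.8464 = 5.169 and shape2 = 0.80·25.8464 = 20.677.

shape1 = 5.169, shape2 = 20.677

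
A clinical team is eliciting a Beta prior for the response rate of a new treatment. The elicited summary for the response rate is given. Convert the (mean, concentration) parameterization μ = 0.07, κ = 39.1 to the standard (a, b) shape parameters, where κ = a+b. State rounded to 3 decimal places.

a = 2.737, b = 36.363

a = μκ = 0.07×39.1 = 2.737 and b = (1−μ)κ = 0.93×39.1 = 36.363.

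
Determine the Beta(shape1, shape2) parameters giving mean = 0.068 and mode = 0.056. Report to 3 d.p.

Let s = shape1+shape2. Mean gives shape1 = μs = 0.068s; mode gives (shape1−1)/(s−2) = 0.056.
Substituting: 0.068s − 1 = 0.056(s−2) = 0.056s − 0.112, so 0.012s = 0.888 and s = 74.0000.
Then shape1 = 0.068×74.0000 = 5.032 and shape2 = s−shape1 = 68.968.

shape1 = 5.032, shape2 = 68.968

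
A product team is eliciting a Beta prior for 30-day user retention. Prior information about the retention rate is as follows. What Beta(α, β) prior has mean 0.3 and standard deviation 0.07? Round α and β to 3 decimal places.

α = 12.557, β = 29.300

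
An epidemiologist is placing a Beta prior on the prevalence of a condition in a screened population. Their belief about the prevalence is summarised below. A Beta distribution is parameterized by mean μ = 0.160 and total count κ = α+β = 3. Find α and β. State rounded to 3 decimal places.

α = 0.480, β = 2.520

Split κ in proportion μ : (1−μ): α = 0.160·3 = 0.480, β = 3 − 0.480 = 2.520.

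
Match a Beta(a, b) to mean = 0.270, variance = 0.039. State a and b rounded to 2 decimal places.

a = 1.09, b = 2.96

By moment matching, a+b = μ(1−μ)/σ² − 1 = (0.270·0.730)/0.039 − 1 = 5.0538 − 1 = 4.0538.
Since a/(a+b) = μ, a = 0.270·4.0538 = 1.09 and b = 0.730·4.0538 = 2.96.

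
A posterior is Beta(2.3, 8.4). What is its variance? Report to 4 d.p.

0.0144

Var = αβ/[(α+β)²(α+β+1)] = (2.3×8.4)/(10.7²×11.7) = 19.32/1339.533 = 0.0144.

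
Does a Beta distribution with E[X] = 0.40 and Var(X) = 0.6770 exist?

No

A Beta with mean μ has variance μ(1−μ)/(α+β+1) < μ(1−μ).
Here μ(1−μ) = 0.40×0.60 = 0.2400, and 0.6770 ≥ 0.2400.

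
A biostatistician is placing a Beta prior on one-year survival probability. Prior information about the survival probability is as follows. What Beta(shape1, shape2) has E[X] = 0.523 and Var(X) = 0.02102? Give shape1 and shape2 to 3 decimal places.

Let s = shape1+shape2. The Beta variance is μ(1−μ)/(s+1).
So s+1 = μ(1−μ)/σ² = (0.523×0.477)/0.02102 = 0.249471/0.02102 = 11.8683, giving s = 10.8683.
Then shape1 = μs = 0.523×10.8683 = 5.684 and shape2 = (1−μ)s = 0.477×10.8683 = 5.184.

shape1 = 5.684, shape2 = 5.184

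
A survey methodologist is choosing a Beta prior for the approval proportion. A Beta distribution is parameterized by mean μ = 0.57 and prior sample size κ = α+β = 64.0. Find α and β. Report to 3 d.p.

Split κ in proportion μ : (1−μ): α = 0.57·64.0 = 36.480, β = 64.0 − 36.480 = 27.520.

α = 36.480, β = 27.520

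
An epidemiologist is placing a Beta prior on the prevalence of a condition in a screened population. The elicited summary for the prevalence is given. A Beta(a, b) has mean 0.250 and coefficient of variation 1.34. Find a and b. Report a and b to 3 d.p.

σ = CV·μ = 1.34×0.250 = 0.33500, so σ² = 0.112225.
s+1 = μ(1−μ)/σ² = 0.187500/0.112225 = 1.6708, so s = a+b = 0.6708.
a = μs = 0.168, b = (1−μ)s = 0.503.

a = 0.168, b = 0.503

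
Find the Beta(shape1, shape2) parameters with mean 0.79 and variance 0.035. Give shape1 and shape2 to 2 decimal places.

Write ν = shape1+shape2; then shape1 = μν and Var = μ(1−μ)/(ν+1).
ν = μ(1−μ)/Var − 1 = 0.1659/0.035 − 1 = 3.7400.
shape1 = 0.79·3.7400 = 2.95, shape2 = 0.21·3.7400 = 0.79.

shape1 = 2.95, shape2 = 0.79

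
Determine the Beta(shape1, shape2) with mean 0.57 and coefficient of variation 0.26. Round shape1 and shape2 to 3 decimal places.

shape1 = 5.791, shape2 = 4.369

Var = (CV·μ)² = (0.26×0.57)² = 0.021963.
shape1+shape2 = μ(1−μ)/Var − 1 = 0.2451/0.021963 − 1 = 10.1596.
Thus shape1 = 0.57·10.1596 = 5.791 and shape2 = 0.43·10.1596 = 4.369.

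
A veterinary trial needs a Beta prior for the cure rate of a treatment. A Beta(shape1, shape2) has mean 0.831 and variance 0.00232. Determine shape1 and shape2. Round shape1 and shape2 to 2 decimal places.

shape1 = 49.47, shape2 = 10.06

By moment matching, shape1+shape2 = μ(1−μ)/σ² − 1 = (0.831·0.169)/0.00232 − 1 = 60.5341 − 1 = 59.5341.
Since shape1/(shape1+shape2) = μ, shape1 = 0.831·59.5341 = 49.47 and shape2 = 0.169·59.5341 = 10.06.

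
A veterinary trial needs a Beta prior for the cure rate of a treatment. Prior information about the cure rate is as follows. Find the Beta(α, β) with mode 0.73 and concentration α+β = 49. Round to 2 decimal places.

α = 35.31, β = 13.69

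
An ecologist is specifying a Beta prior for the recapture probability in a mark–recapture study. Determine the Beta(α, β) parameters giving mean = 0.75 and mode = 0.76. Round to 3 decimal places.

Let s = α+β. Mean gives α = μs = 0.75s; mode gives (α−1)/(s−2) = 0.76.
Substituting: 0.75s − 1 = 0.76(s−2) = 0.76s − 1.52, so -0.01s = -0.52 and s = 52.0000.
Then α = 0.75×52.0000 = 39.000 and β = s−α = 13.000.

α = 39.000, β = 13.000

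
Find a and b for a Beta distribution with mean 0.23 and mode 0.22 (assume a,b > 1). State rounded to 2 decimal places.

Let s = a+b. Mean gives a = μs = 0.23s; mode gives (a−1)/(s−2) = 0.22.
Substituting: 0.23s − 1 = 0.22(s−2) = 0.22s − 0.44, so 0.01s = 0.56 and s = 56.0000.
Then a = 0.23×56.0000 = 12.88 and b = s−a = 43.12.

a = 12.88, b = 43.12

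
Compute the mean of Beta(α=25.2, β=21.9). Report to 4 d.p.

0.5350

The Beta mean is α/(α+β) = 25.2/(25.2+21.9) = 0.5350.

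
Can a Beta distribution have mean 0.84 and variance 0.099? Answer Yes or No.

A Beta with mean μ has variance μ(1−μ)/(α+β+1) < μ(1−μ).
Here μ(1−μ) = 0.84×0.16 = 0.1344, and 0.099 < 0.1344.

Yes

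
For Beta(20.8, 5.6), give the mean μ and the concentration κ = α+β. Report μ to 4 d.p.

κ = α+β = 20.8+5.6 = 26.4; μ = α/κ = 20.8/26.4 = 0.7879.

μ = 0.7879, κ = 26.4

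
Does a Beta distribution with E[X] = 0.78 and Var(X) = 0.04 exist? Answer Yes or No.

Yes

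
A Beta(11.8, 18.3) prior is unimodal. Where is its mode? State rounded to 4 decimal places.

0.3843

The density x^(α−1)(1−x)^(β−1) is maximised at (α−1)/(α+β−2) = 10.8/28.1 = 0.3843.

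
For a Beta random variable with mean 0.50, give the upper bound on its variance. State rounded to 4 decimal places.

0.2500

Var = μ(1−μ)/(α+β+1), which approaches μ(1−μ) as α+β → 0.
So the supremum is μ(1−μ) = 0.50×0.50 = 0.2500.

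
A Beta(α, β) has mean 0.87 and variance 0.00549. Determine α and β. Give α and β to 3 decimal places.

α = 17.053, β = 2.548

By moment matching, α+β = μ(1−μ)/σ² − 1 = (0.87·0.13)/0.00549 − 1 = 20.6011 − 1 = 19.6011.
Since α/(α+β) = μ, α = 0.87·19.6011 = 17.053 and β = 0.13·19.6011 = 2.548.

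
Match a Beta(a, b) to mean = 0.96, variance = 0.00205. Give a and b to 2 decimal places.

By moment matching, a+b = μ(1−μ)/σ² − 1 = (0.96·0.04)/0.00205 − 1 = 18.7317 − 1 = 17.7317.
Since a/(a+b) = μ, a = 0.96·17.7317 = 17.02 and b = 0.04·17.7317 = 0.71.

a = 17.02, b = 0.71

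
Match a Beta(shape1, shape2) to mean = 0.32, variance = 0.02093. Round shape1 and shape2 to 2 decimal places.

By moment matching, shape1+shape2 = μ(1−μ)/σ² − 1 = (0.32·0.68)/0.02093 − 1 = 10.3966 − 1 = 9.3966.
Since shape1/(shape1+shape2) = μ, shape1 = 0.32·9.3966 = 3.01 and shape2 = 0.68·9.3966 = 6.39.

shape1 = 3.01, shape2 = 6.39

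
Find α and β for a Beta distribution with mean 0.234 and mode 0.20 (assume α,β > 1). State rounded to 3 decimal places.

With s = α+β: μ = α/s and mode = (α−1)/(s−2). Eliminating α = μs,
μs − 1 = m(s−2) ⇒ s(μ−m) = 1−2m ⇒ s = 0.60/0.034 = 17.6471.
So α = μs = 4.129, β = (1−μ)s = 13.518.

α = 4.129, β = 13.518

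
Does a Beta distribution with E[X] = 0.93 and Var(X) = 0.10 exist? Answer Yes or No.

The Beta variance bound is σ² < μ(1−μ).
Here μ(1−μ) = 0.93×0.07 = 0.0651, and 0.10 ≥ 0.0651.

No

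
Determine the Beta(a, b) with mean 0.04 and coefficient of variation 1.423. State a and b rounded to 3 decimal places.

a = 0.434, b = 10.418

σ = CV·μ = 1.423×0.04 = 0.05692, so σ² = 0.003240.
s+1 = μ(1−μ)/σ² = 0.0384/0.003240 = 11.8523, so s = a+b = 10.8523.
a = μs = 0.434, b = (1−μ)s = 10.418.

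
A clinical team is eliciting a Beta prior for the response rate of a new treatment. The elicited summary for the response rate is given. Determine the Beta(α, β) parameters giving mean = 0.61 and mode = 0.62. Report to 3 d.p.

α = 14.640, β = 9.360

With s = α+β: μ = α/s and mode = (α−1)/(s−2). Eliminating α = μs,
μs − 1 = m(s−2) ⇒ s(μ−m) = 1−2m ⇒ s = -0.24/-0.01 = 24.0000.
So α = μs = 14.640, β = (1−μ)s = 9.360.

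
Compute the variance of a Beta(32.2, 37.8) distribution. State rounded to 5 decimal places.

Var = αβ/[(α+β)²(α+β+1)] = (32.2×37.8)/(70.0²×71.0) = 1217.16/347900.000 = 0.00350.

0.00350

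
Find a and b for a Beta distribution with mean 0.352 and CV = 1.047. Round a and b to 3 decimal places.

Var = (CV·μ)² = (1.047×0.352)² = 0.135825.
a+b = μ(1−μ)/Var − 1 = 0.228096/0.135825 − 1 = 0.6793.
Thus a = 0.352·0.6793 = 0.239 and b = 0.648·0.6793 = 0.440.

a = 0.239, b = 0.440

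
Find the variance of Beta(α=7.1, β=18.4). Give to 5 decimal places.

μ = 7.1/25.5 = 0.278431; Var = μ(1−μ)/(α+β+1) = 0.2009073/26.5 = 0.00758.

0.00758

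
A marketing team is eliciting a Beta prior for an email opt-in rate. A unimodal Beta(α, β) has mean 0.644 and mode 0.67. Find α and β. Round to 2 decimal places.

Let s = α+β. Mean gives α = μs = 0.644s; mode gives (α−1)/(s−2) = 0.67.
Substituting: 0.644s − 1 = 0.67(s−2) = 0.67s − 1.34, so -0.026s = -0.34 and s = 13.0769.
Then α = 0.644×13.0769 = 8.42 and β = s−α = 4.66.

α = 8.42, β = 4.66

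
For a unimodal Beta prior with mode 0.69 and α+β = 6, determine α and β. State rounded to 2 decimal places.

Mode = (α−1)/(κ−2) with κ = α+β, so α−1 = 0.69·4 = 2.76.
α = 3.76; β = κ − α = 2.24.

α = 3.76, β = 2.24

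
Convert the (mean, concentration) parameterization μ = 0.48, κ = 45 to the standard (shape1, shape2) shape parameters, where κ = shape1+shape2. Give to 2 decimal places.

shape1 = 21.60, shape2 = 23.40

shape1 = μκ = 0.48×45 = 21.60 and shape2 = (1−μ)κ = 0.52×45 = 23.40.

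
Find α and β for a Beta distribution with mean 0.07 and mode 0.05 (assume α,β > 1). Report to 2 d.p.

Let s = α+β. Mean gives α = μs = 0.07s; mode gives (α−1)/(s−2) = 0.05.
Substituting: 0.07s − 1 = 0.05(s−2) = 0.05s − 0.10, so 0.02s = 0.90 and s = 45.0000.
Then α = 0.07×45.0000 = 3.15 and β = s−α = 41.85.

α = 3.15, β = 41.85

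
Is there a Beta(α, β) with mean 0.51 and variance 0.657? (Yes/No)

No

For any Beta, Var(X) < E[X]·(1−E[X]).
Here μ(1−μ) = 0.51×0.49 = 0.2499, and 0.657 ≥ 0.2499.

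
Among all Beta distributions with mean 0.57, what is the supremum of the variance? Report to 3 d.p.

Var = μ(1−μ)/(α+β+1), which approaches μ(1−μ) as α+β → 0.
So the supremum is μ(1−μ) = 0.57×0.43 = 0.245.

0.245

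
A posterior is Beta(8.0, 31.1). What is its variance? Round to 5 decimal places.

Var = αβ/[(α+β)²(α+β+1)] = (8.0×31.1)/(39.1²×40.1) = 248.80/61305.281 = 0.00406.

0.00406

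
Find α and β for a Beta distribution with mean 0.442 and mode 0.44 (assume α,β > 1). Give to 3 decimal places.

α = 26.520, β = 33.480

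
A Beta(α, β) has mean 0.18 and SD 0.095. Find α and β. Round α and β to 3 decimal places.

α = 2.764, β = 12.591

Variance = 0.095² = 0.009025. The moment-matching identity α+β = μ(1−μ)/Var − 1 gives
α+β = 0.1476/0.009025 − 1 = 15.3546, so α = μ·15.3546 = 2.764 and β = (1−μ)·15.3546 = 12.591.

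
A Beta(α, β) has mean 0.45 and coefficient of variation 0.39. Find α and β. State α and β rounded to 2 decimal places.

Var = (CV·μ)² = (0.39×0.45)² = 0.030800.
α+β = μ(1−μ)/Var − 1 = 0.2475/0.030800 − 1 = 7.0356.
Thus α = 0.45·7.0356 = 3.17 and β = 0.55·7.0356 = 3.87.

α = 3.17, β = 3.87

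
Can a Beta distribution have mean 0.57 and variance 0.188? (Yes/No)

Yes

For any Beta, Var(X) < E[X]·(1−E[X]).
Here μ(1−μ) = 0.57×0.43 = 0.2451, and 0.188 < 0.2451.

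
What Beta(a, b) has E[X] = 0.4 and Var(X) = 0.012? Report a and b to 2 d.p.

Let s = a+b. The Beta variance is μ(1−μ)/(s+1).
So s+1 = μ(1−μ)/σ² = (0.4×0.6)/0.012 = 0.24/0.012 = 20.0000, giving s = 19.0000.
Then a = μs = 0.4×19.0000 = 7.60 and b = (1−μ)s = 0.6×19.0000 = 11.40.

a = 7.60, b = 11.40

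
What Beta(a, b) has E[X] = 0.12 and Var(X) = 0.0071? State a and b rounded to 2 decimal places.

Let s = a+b. The Beta variance is μ(1−μ)/(s+1).
So s+1 = μ(1−μ)/σ² = (0.12×0.88)/0.0071 = 0.1056/0.0071 = 14.8732, giving s = 13.8732.
Then a = μs = 0.12×13.8732 = 1.66 and b = (1−μ)s = 0.88×13.8732 = 12.21.

a = 1.66, b = 12.21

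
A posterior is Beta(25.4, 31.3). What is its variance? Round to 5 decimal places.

0.00429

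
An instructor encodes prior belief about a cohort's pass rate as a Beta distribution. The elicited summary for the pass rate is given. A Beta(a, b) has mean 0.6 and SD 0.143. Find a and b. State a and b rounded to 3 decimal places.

σ² = 0.143² = 0.020449.
With s = a+b, Var = μ(1−μ)/(s+1), so s+1 = (0.6×0.4)/0.020449 = 11.7365 and s = 10.7365.
a = μs = 6.442, b = (1−μ)s = 4.295.

a = 6.442, b = 4.295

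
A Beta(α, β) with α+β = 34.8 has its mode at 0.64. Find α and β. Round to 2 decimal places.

Since the density peak of Beta(α,β) is at (α−1)/(α+β−2),
α = 1 + 0.64(34.8−2) = 21.99 and β = 34.8 − 21.99 = 12.81.

α = 21.99, β = 12.81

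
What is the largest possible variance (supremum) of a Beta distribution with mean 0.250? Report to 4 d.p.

Var = μ(1−μ)/(α+β+1), which approaches μ(1−μ) as α+β → 0.
So the supremum is μ(1−μ) = 0.250×0.750 = 0.1875.

0.1875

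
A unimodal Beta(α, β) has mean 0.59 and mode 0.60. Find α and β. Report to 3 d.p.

α = 11.800, β = 8.200

With s = α+β: μ = α/s and mode = (α−1)/(s−2). Eliminating α = μs,
μs − 1 = m(s−2) ⇒ s(μ−m) = 1−2m ⇒ s = -0.20/-0.01 = 20.0000.
So α = μs = 11.800, β = (1−μ)s = 8.200.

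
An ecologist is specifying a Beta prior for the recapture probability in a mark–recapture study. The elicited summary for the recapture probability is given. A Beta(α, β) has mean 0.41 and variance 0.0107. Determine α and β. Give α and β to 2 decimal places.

α = 8.86, β = 12.75

Let s = α+β. The Beta variance is μ(1−μ)/(s+1).
So s+1 = μ(1−μ)/σ² = (0.41×0.59)/0.0107 = 0.2419/0.0107 = 22.6075, giving s = 21.6075.
Then α = μs = 0.41×21.6075 = 8.86 and β = (1−μ)s = 0.59×21.6075 = 12.75.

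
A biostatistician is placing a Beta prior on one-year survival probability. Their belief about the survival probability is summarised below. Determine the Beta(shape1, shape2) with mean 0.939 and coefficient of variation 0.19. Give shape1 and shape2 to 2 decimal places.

σ = CV·μ = 0.19×0.939 = 0.17841, so σ² = 0.031830.
s+1 = μ(1−μ)/σ² = 0.057279/0.031830 = 1.7995, so s = shape1+shape2 = 0.7995.
shape1 = μs = 0.75, shape2 = (1−μ)s = 0.05.

shape1 = 0.75, shape2 = 0.05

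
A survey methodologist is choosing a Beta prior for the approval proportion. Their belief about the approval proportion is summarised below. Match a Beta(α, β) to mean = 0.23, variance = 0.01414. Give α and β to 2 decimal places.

α = 2.65, β = 8.87

Write ν = α+β; then α = μν and Var = μ(1−μ)/(ν+1).
ν = μ(1−μ)/Var − 1 = 0.1771/0.01414 − 1 = 11.5248.
α = 0.23·11.5248 = 2.65, β = 0.77·11.5248 = 8.87.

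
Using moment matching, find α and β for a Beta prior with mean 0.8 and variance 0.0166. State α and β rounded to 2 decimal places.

α = 6.91, β = 1.73

Let s = α+β. The Beta variance is μ(1−μ)/(s+1).
So s+1 = μ(1−μ)/σ² = (0.8×0.2)/0.0166 = 0.16/0.0166 = 9.6386, giving s = 8.6386.
Then α = μs = 0.8×8.6386 = 6.91 and β = (1−μ)s = 0.2×8.6386 = 1.73.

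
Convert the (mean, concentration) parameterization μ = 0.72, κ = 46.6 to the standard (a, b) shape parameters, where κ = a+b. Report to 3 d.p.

a = 33.552, b = 13.048

Split κ in proportion μ : (1−μ): a = 0.72·46.6 = 33.552, b = 46.6 − 33.552 = 13.048.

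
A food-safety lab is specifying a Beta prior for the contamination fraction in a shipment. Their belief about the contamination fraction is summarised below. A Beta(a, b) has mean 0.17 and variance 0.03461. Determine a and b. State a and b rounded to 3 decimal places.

By moment matching, a+b = μ(1−μ)/σ² − 1 = (0.17·0.83)/0.03461 − 1 = 4.0769 − 1 = 3.0769.
Since a/(a+b) = μ, a = 0.17·3.0769 = 0.523 and b = 0.83·3.0769 = 2.554.

a = 0.523, b = 2.554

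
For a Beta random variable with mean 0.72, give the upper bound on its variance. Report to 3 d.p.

0.202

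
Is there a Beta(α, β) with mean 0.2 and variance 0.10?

Yes

For any Beta, Var(X) < E[X]·(1−E[X]).
Here μ(1−μ) = 0.2×0.8 = 0.16, and 0.10 < 0.16.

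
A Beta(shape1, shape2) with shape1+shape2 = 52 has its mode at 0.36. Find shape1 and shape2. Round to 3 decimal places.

shape1 = 19.000, shape2 = 33.000

For shape1,shape2>1 the mode is (shape1−1)/(shape1+shape2−2), so shape1 = mode·(κ−2)+1 = 0.36×50+1 = 19.000.
And shape2 = (1−mode)·(κ−2)+1 = 0.64×50+1 = 33.000.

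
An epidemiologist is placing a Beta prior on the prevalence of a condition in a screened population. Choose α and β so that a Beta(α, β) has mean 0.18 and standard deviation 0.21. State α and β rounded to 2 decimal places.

α = 0.42, β = 1.92

σ² = 0.21² = 0.0441.
With s = α+β, Var = μ(1−μ)/(s+1), so s+1 = (0.18×0.82)/0.0441 = 3.3469 and s = 2.3469.
α = μs = 0.42, β = (1−μ)s = 1.92.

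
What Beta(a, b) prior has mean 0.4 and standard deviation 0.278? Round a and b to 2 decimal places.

First σ² = 0.077284. Setting a = μn, b = (1−μ)n with n = a+b,
μ(1−μ)/(n+1) = 0.077284 ⇒ n+1 = 0.24/0.077284 = 3.1054 ⇒ n = 2.1054.
Hence a = 0.4×2.1054 = 0.84, b = 0.6×2.1054 = 1.26.

a = 0.84, b = 1.26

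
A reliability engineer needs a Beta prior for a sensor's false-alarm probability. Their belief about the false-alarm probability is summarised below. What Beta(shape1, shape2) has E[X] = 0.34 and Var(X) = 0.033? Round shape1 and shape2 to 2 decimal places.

shape1 = 1.97, shape2 = 3.83

Write ν = shape1+shape2; then shape1 = μν and Var = μ(1−μ)/(ν+1).
ν = μ(1−μ)/Var − 1 = 0.2244/0.033 − 1 = 5.8000.
shape1 = 0.34·5.8000 = 1.97, shape2 = 0.66·5.8000 = 3.83.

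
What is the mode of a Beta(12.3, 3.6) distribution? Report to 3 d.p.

With α,β > 1, mode = (α−1)/(α+β−2) = 11.3/13.9 = 0.813.

0.813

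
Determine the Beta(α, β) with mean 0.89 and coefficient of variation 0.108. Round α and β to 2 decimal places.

σ = CV·μ = 0.108×0.89 = 0.09612, so σ² = 0.009239.
s+1 = μ(1−μ)/σ² = 0.0979/0.009239 = 10.5963, so s = α+β = 9.5963.
α = μs = 8.54, β = (1−μ)s = 1.06.

α = 8.54, β = 1.06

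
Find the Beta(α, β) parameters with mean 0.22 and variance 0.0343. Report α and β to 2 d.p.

Let s = α+β. The Beta variance is μ(1−μ)/(s+1).
So s+1 = μ(1−μ)/σ² = (0.22×0.78)/0.0343 = 0.1716/0.0343 = 5.0029, giving s = 4.0029.
Then α = μs = 0.22×4.0029 = 0.88 and β = (1−μ)s = 0.78×4.0029 = 3.12.

α = 0.88, β = 3.12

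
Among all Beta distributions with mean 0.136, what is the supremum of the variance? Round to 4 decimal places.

0.1175

Var = μ(1−μ)/(α+β+1), which approaches μ(1−μ) as α+β → 0.
So the supremum is μ(1−μ) = 0.136×0.864 = 0.1175.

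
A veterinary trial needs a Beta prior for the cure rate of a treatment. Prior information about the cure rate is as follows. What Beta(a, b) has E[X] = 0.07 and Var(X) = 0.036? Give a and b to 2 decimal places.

Let s = a+b. The Beta variance is μ(1−μ)/(s+1).
So s+1 = μ(1−μ)/σ² = (0.07×0.93)/0.036 = 0.0651/0.036 = 1.8083, giving s = 0.8083.
Then a = μs = 0.07×0.8083 = 0.06 and b = (1−μ)s = 0.93×0.8083 = 0.75.

a = 0.06, b = 0.75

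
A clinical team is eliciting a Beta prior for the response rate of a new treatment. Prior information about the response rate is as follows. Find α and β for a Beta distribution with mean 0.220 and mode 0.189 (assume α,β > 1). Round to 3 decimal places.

α = 4.414, β = 15.650

Let s = α+β. Mean gives α = μs = 0.220s; mode gives (α−1)/(s−2) = 0.189.
Substituting: 0.220s − 1 = 0.189(s−2) = 0.189s − 0.378, so 0.031s = 0.622 and s = 20.0645.
Then α = 0.220×20.0645 = 4.414 and β = s−α = 15.650.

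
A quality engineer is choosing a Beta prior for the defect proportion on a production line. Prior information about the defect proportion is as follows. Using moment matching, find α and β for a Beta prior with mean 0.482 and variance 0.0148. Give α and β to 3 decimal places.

α = 7.649, β = 8.221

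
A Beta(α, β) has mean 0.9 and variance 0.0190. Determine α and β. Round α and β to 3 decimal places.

α = 3.363, β = 0.374

By moment matching, α+β = μ(1−μ)/σ² − 1 = (0.9·0.1)/0.0190 − 1 = 4.7368 − 1 = 3.7368.
Since α/(α+β) = μ, α = 0.9·3.7368 = 3.363 and β = 0.1·3.7368 = 0.374.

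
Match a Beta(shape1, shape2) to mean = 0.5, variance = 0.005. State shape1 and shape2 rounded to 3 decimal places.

By moment matching, shape1+shape2 = μ(1−μ)/σ² − 1 = (0.5·0.5)/0.005 − 1 = 50.0000 − 1 = 49.0000.
Since shape1/(shape1+shape2) = μ, shape1 = 0.5·49.0000 = 24.500 and shape2 = 0.5·49.0000 = 24.500.

shape1 = 24.500, shape2 = 24.500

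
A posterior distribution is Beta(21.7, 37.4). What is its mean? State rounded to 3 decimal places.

0.367

E[X] = α/(α+β) = 21.7/59.1 = 0.367.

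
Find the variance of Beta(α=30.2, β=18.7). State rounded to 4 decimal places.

0.0047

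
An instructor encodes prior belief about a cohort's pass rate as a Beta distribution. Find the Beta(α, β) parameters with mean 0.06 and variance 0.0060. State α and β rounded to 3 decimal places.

α = 0.504, β = 7.896

Write ν = α+β; then α = μν and Var = μ(1−μ)/(ν+1).
ν = μ(1−μ)/Var − 1 = 0.0564/0.0060 − 1 = 8.4000.
α = 0.06·8.4000 = 0.504, β = 0.94·8.4000 = 7.896.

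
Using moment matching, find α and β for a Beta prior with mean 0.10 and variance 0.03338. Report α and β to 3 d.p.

α = 0.170, β = 1.527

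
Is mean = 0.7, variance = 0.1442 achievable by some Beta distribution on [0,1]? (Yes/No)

Yes

For any Beta, Var(X) < E[X]·(1−E[X]).
Here μ(1−μ) = 0.7×0.3 = 0.21, and 0.1442 < 0.21.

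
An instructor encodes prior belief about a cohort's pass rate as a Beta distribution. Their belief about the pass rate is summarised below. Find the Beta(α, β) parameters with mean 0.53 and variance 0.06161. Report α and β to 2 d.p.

α = 1.61, β = 1.43

Write ν = α+β; then α = μν and Var = μ(1−μ)/(ν+1).
ν = μ(1−μ)/Var − 1 = 0.2491/0.06161 − 1 = 3.0432.
α = 0.53·3.0432 = 1.61, β = 0.47·3.0432 = 1.43.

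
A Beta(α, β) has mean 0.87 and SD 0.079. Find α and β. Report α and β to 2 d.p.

σ² = 0.079² = 0.006241.
With s = α+β, Var = μ(1−μ)/(s+1), so s+1 = (0.87×0.13)/0.006241 = 18.1221 and s = 17.1221.
α = μs = 14.90, β = (1−μ)s = 2.23.

α = 14.90, β = 2.23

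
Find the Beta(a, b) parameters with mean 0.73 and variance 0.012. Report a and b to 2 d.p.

a = 11.26, b = 4.16

Write ν = a+b; then a = μν and Var = μ(1−μ)/(ν+1).
ν = μ(1−μ)/Var − 1 = 0.1971/0.012 − 1 = 15.4250.
a = 0.73·15.4250 = 11.26, b = 0.27·15.4250 = 4.16.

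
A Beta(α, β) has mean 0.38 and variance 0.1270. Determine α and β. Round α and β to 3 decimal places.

By moment matching, α+β = μ(1−μ)/σ² − 1 = (0.38·0.62)/0.1270 − 1 = 1.8551 − 1 = 0.8551.
Since α/(α+β) = μ, α = 0.38·0.8551 = 0.325 and β = 0.62·0.8551 = 0.530.

α = 0.325, β = 0.530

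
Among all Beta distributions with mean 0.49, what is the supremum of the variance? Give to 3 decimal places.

Var = μ(1−μ)/(α+β+1), which approaches μ(1−μ) as α+β → 0.
So the supremum is μ(1−μ) = 0.49×0.51 = 0.250.

0.250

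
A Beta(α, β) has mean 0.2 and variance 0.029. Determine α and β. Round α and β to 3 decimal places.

Write ν = α+β; then α = μν and Var = μ(1−μ)/(ν+1).
ν = μ(1−μ)/Var − 1 = 0.16/0.029 − 1 = 4.5172.
α = 0.2·4.5172 = 0.903, β = 0.8·4.5172 = 3.614.

α = 0.903, β = 3.614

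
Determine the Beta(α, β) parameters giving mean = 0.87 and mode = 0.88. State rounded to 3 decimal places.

α = 66.120, β = 9.880

Let s = α+β. Mean gives α = μs = 0.87s; mode gives (α−1)/(s−2) = 0.88.
Substituting: 0.87s − 1 = 0.88(s−2) = 0.88s − 1.76, so -0.01s = -0.76 and s = 76.0000.
Then α = 0.87×76.0000 = 66.120 and β = s−α = 9.880.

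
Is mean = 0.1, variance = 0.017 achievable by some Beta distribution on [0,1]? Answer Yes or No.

For any Beta, Var(X) < E[X]·(1−E[X]).
Here μ(1−μ) = 0.1×0.9 = 0.09, and 0.017 < 0.09.

Yes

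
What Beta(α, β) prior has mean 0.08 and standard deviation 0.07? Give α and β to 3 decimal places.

α = 1.122, β = 12.899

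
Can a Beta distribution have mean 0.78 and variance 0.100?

For any Beta, Var(X) < E[X]·(1−E[X]).
Here μ(1−μ) = 0.78×0.22 = 0.1716, and 0.100 < 0.1716.

Yes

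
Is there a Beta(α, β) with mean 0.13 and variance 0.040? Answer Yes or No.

Yes

The Beta variance bound is σ² < μ(1−μ).
Here μ(1−μ) = 0.13×0.87 = 0.1131, and 0.040 < 0.1131.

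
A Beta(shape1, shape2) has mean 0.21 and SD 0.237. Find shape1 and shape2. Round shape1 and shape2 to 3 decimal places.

shape1 = 0.410, shape2 = 1.543

Variance = 0.237² = 0.056169. The moment-matching identity shape1+shape2 = μ(1−μ)/Var − 1 gives
shape1+shape2 = 0.1659/0.056169 − 1 = 1.9536, so shape1 = μ·1.9536 = 0.410 and shape2 = (1−μ)·1.9536 = 1.543.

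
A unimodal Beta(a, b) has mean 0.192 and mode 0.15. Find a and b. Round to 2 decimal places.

Let s = a+b. Mean gives a = μs = 0.192s; mode gives (a−1)/(s−2) = 0.15.
Substituting: 0.192s − 1 = 0.15(s−2) = 0.15s − 0.30, so 0.042s = 0.70 and s = 16.6667.
Then a = 0.192×16.6667 = 3.20 and b = s−a = 13.47.

a = 3.20, b = 13.47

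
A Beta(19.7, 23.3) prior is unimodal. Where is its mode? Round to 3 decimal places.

0.456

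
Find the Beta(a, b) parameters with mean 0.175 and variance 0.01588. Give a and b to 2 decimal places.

a = 1.42, b = 6.68

Let s = a+b. The Beta variance is μ(1−μ)/(s+1).
So s+1 = μ(1−μ)/σ² = (0.175×0.825)/0.01588 = 0.144375/0.01588 = 9.0916, giving s = 8.0916.
Then a = μs = 0.175×8.0916 = 1.42 and b = (1−μ)s = 0.825×8.0916 = 6.68.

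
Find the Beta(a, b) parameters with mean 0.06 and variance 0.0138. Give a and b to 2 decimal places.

a = 0.19, b = 2.90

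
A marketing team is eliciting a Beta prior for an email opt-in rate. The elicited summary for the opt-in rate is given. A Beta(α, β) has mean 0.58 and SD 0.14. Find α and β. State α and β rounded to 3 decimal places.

Variance = 0.14² = 0.0196. The moment-matching identity α+β = μ(1−μ)/Var − 1 gives
α+β = 0.2436/0.0196 − 1 = 11.4286, so α = μ·11.4286 = 6.629 and β = (1−μ)·11.4286 = 4.800.

α = 6.629, β = 4.800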